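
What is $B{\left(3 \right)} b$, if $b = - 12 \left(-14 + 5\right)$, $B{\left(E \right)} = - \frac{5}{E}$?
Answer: $-180$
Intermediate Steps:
$b = 108$ ($b = \left(-12\right) \left(-9\right) = 108$)
$B{\left(3 \right)} b = - \frac{5}{3} \cdot 108 = \left(-5\right) \frac{1}{3} \cdot 108 = \left(- \frac{5}{3}\right) 108 = -180$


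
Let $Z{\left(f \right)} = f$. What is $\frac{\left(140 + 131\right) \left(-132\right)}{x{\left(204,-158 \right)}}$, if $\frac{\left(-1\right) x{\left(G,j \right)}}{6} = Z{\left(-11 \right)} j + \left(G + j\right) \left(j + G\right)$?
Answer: $\frac{2981}{1927} \approx 1.547$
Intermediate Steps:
$x{\left(G,j \right)} = - 6 \left(G + j\right)^{2} + 66 j$ ($x{\left(G,j \right)} = - 6 \left(- 11 j + \left(G + j\right) \left(j + G\right)\right) = - 6 \left(- 11 j + \left(G + j\right) \left(G + j\right)\right) = - 6 \left(- 11 j + \left(G + j\right)^{2}\right) = - 6 \left(\left(G + j\right)^{2} - 11 j\right) = - 6 \left(G + j\right)^{2} + 66 j$)
$\frac{\left(140 + 131\right) \left(-132\right)}{x{\left(204,-158 \right)}} = \frac{\left(140 + 131\right) \left(-132\right)}{- 6 \left(204 - 158\right)^{2} + 66 \left(-158\right)} = \frac{271 \left(-132\right)}{- 6 \cdot 46^{2} - 10428} = - \frac{35772}{\left(-6\right) 2116 - 10428} = - \frac{35772}{-12696 - 10428} = - \frac{35772}{-23124} = \left(-35772\right) \left(- \frac{1}{23124}\right) = \frac{2981}{1927}$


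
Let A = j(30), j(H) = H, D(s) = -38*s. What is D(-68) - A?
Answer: 2554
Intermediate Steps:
A = 30
D(-68) - A = -38*(-68) - 1*30 = 2584 - 30 = 2554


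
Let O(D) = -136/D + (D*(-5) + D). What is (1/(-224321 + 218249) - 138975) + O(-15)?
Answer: -1405728047/10120 ≈ -1.3891e+5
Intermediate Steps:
O(D) = -136/D - 4*D (O(D) = -136/D + (-5*D + D) = -136/D - 4*D)
(1/(-224321 + 218249) - 138975) + O(-15) = (1/(-224321 + 218249) - 138975) + (-136/(-15) - 4*(-15)) = (1/(-6072) - 138975) + (-136*(-1/15) + 60) = (-1/6072 - 138975) + (136/15 + 60) = -843856201/6072 + 1036/15 = -1405728047/10120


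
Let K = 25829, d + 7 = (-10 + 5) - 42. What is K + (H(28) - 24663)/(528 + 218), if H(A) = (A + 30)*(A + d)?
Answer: 19242263/746 ≈ 25794.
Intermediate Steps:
d = -54 (d = -7 + ((-10 + 5) - 42) = -7 + (-5 - 42) = -7 - 47 = -54)
H(A) = (-54 + A)*(30 + A) (H(A) = (A + 30)*(A - 54) = (30 + A)*(-54 + A) = (-54 + A)*(30 + A))
K + (H(28) - 24663)/(528 + 218) = 25829 + ((-1620 + 28² - 24*28) - 24663)/(528 + 218) = 25829 + ((-1620 + 784 - 672) - 24663)/746 = 25829 + (-1508 - 24663)*(1/746) = 25829 - 26171*1/746 = 25829 - 26171/746 = 19242263/746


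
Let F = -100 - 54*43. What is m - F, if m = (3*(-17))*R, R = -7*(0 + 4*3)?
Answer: 6706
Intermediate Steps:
F = -2422 (F = -100 - 2322 = -2422)
R = -84 (R = -7*(0 + 12) = -7*12 = -84)
m = 4284 (m = (3*(-17))*(-84) = -51*(-84) = 4284)
m - F = 4284 - 1*(-2422) = 4284 + 2422 = 6706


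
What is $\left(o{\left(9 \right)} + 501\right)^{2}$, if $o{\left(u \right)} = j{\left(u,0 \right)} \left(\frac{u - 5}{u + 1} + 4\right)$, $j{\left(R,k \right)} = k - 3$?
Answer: $\frac{5948721}{25} \approx 2.3795 \cdot 10^{5}$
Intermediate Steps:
$j{\left(R,k \right)} = -3 + k$
$o{\left(u \right)} = -12 - \frac{3 \left(-5 + u\right)}{1 + u}$ ($o{\left(u \right)} = \left(-3 + 0\right) \left(\frac{u - 5}{u + 1} + 4\right) = - 3 \left(\frac{-5 + u}{1 + u} + 4\right) = - 3 \left(4 + \frac{-5 + u}{1 + u}\right) = -12 - \frac{3 \left(-5 + u\right)}{1 + u}$)
$\left(o{\left(9 \right)} + 501\right)^{2} = \left(\frac{3 \left(1 - 45\right)}{1 + 9} + 501\right)^{2} = \left(\frac{3 \left(1 - 45\right)}{10} + 501\right)^{2} = \left(3 \cdot \frac{1}{10} \left(-44\right) + 501\right)^{2} = \left(- \frac{66}{5} + 501\right)^{2} = \left(\frac{2439}{5}\right)^{2} = \frac{5948721}{25}$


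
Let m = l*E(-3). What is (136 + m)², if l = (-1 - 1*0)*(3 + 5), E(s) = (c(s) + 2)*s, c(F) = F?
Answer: 12544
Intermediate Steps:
E(s) = s*(2 + s) (E(s) = (s + 2)*s = (2 + s)*s = s*(2 + s))
l = -8 (l = (-1 + 0)*8 = -1*8 = -8)
m = -24 (m = -(-24)*(2 - 3) = -(-24)*(-1) = -8*3 = -24)
(136 + m)² = (136 - 24)² = 112² = 12544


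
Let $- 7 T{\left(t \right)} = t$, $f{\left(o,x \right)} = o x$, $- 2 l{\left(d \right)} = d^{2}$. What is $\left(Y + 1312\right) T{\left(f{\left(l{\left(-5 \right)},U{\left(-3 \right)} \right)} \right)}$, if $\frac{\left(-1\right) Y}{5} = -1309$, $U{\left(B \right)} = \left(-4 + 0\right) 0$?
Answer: $0$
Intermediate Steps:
$l{\left(d \right)} = - \frac{d^{2}}{2}$
$U{\left(B \right)} = 0$ ($U{\left(B \right)} = \left(-4\right) 0 = 0$)
$Y = 6545$ ($Y = \left(-5\right) \left(-1309\right) = 6545$)
$T{\left(t \right)} = - \frac{t}{7}$
$\left(Y + 1312\right) T{\left(f{\left(l{\left(-5 \right)},U{\left(-3 \right)} \right)} \right)} = \left(6545 + 1312\right) \left(- \frac{- \frac{\left(-5\right)^{2}}{2} \cdot 0}{7}\right) = 7857 \left(- \frac{\left(- \frac{1}{2}\right) 25 \cdot 0}{7}\right) = 7857 \left(- \frac{\left(- \frac{25}{2}\right) 0}{7}\right) = 7857 \left(\left(- \frac{1}{7}\right) 0\right) = 7857 \cdot 0 = 0$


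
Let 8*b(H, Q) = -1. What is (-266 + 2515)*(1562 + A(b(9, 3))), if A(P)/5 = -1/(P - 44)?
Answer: 1240157074/353 ≈ 3.5132e+6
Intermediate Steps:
b(H, Q) = -1/8 (b(H, Q) = (1/8)*(-1) = -1/8)
A(P) = -5/(-44 + P) (A(P) = 5*(-1/(P - 44)) = 5*(-1/(-44 + P)) = -5/(-44 + P))
(-266 + 2515)*(1562 + A(b(9, 3))) = (-266 + 2515)*(1562 - 5/(-44 - 1/8)) = 2249*(1562 - 5/(-353/8)) = 2249*(1562 - 5*(-8/353)) = 2249*(1562 + 40/353) = 2249*(551426/353) = 1240157074/353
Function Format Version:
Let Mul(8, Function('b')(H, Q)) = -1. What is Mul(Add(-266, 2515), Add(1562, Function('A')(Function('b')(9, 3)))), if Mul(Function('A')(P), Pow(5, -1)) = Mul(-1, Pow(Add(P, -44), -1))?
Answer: Rational(1240157074, 353) ≈ 3.5132e+6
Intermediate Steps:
Function('b')(H, Q) = Rational(-1, 8) (Function('b')(H, Q) = Mul(Rational(1, 8), -1) = Rational(-1, 8))
Function('A')(P) = Mul(-5, Pow(Add(-44, P), -1)) (Function('A')(P) = Mul(5, Mul(-1, Pow(Add(P, -44), -1))) = Mul(5, Mul(-1, Pow(Add(-44, P), -1))) = Mul(-5, Pow(Add(-44, P), -1)))
Mul(Add(-266, 2515), Add(1562, Function('A')(Function('b')(9, 3)))) = Mul(Add(-266, 2515), Add(1562, Mul(-5, Pow(Add(-44, Rational(-1, 8)), -1)))) = Mul(2249, Add(1562, Mul(-5, Pow(Rational(-353, 8), -1)))) = Mul(2249, Add(1562, Mul(-5, Rational(-8, 353)))) = Mul(2249, Add(1562, Rational(40, 353))) = Mul(2249, Rational(551426, 353)) = Rational(1240157074, 353)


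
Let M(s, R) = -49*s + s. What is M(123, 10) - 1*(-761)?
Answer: -5143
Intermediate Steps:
M(s, R) = -48*s
M(123, 10) - 1*(-761) = -48*123 - 1*(-761) = -5904 + 761 = -5143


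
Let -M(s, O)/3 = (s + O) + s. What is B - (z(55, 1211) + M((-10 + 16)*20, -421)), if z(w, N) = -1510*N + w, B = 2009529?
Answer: 3837541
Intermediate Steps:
M(s, O) = -6*s - 3*O (M(s, O) = -3*((s + O) + s) = -3*((O + s) + s) = -3*(O + 2*s) = -6*s - 3*O)
z(w, N) = w - 1510*N
B - (z(55, 1211) + M((-10 + 16)*20, -421)) = 2009529 - ((55 - 1510*1211) + (-6*(-10 + 16)*20 - 3*(-421))) = 2009529 - ((55 - 1828610) + (-36*20 + 1263)) = 2009529 - (-1828555 + (-6*120 + 1263)) = 2009529 - (-1828555 + (-720 + 1263)) = 2009529 - (-1828555 + 543) = 2009529 - 1*(-1828012) = 2009529 + 1828012 = 3837541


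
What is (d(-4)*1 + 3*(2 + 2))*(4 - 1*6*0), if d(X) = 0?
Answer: 48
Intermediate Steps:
(d(-4)*1 + 3*(2 + 2))*(4 - 1*6*0) = (0*1 + 3*(2 + 2))*(4 - 1*6*0) = (0 + 3*4)*(4 - 6*0) = (0 + 12)*(4 + 0) = 12*4 = 48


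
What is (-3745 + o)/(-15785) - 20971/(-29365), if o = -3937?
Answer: 15903119/13243615 ≈ 1.2008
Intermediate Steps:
(-3745 + o)/(-15785) - 20971/(-29365) = (-3745 - 3937)/(-15785) - 20971/(-29365) = -7682*(-1/15785) - 20971*(-1/29365) = 7682/15785 + 20971/29365 = 15903119/13243615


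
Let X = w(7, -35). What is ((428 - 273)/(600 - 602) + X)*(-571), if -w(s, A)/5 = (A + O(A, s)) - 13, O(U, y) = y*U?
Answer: -1584525/2 ≈ -7.9226e+5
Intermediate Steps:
O(U, y) = U*y
w(s, A) = 65 - 5*A - 5*A*s (w(s, A) = -5*((A + A*s) - 13) = -5*(-13 + A + A*s) = 65 - 5*A - 5*A*s)
X = 1465 (X = 65 - 5*(-35) - 5*(-35)*7 = 65 + 175 + 1225 = 1465)
((428 - 273)/(600 - 602) + X)*(-571) = ((428 - 273)/(600 - 602) + 1465)*(-571) = (155/(-2) + 1465)*(-571) = (155*(-1/2) + 1465)*(-571) = (-155/2 + 1465)*(-571) = (2775/2)*(-571) = -1584525/2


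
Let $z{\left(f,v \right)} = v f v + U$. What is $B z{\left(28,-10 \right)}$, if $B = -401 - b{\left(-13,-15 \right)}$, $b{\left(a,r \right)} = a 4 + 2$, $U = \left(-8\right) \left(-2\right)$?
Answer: $-988416$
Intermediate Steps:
$U = 16$
$b{\left(a,r \right)} = 2 + 4 a$ ($b{\left(a,r \right)} = 4 a + 2 = 2 + 4 a$)
$z{\left(f,v \right)} = 16 + f v^{2}$ ($z{\left(f,v \right)} = v f v + 16 = f v v + 16 = f v^{2} + 16 = 16 + f v^{2}$)
$B = -351$ ($B = -401 - \left(2 + 4 \left(-13\right)\right) = -401 - \left(2 - 52\right) = -401 - -50 = -401 + 50 = -351$)
$B z{\left(28,-10 \right)} = - 351 \left(16 + 28 \left(-10\right)^{2}\right) = - 351 \left(16 + 28 \cdot 100\right) = - 351 \left(16 + 2800\right) = \left(-351\right) 2816 = -988416$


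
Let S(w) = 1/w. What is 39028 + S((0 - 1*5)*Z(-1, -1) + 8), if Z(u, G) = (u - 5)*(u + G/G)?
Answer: 312225/8 ≈ 39028.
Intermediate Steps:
Z(u, G) = (1 + u)*(-5 + u) (Z(u, G) = (-5 + u)*(u + 1) = (-5 + u)*(1 + u) = (1 + u)*(-5 + u))
39028 + S((0 - 1*5)*Z(-1, -1) + 8) = 39028 + 1/((0 - 1*5)*(-5 + (-1)² - 4*(-1)) + 8) = 39028 + 1/((0 - 5)*(-5 + 1 + 4) + 8) = 39028 + 1/(-5*0 + 8) = 39028 + 1/(0 + 8) = 39028 + 1/8 = 39028 + ⅛ = 312225/8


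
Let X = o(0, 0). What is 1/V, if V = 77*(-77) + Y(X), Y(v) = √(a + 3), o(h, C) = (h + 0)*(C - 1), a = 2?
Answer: -5929/35153036 - √5/35153036 ≈ -0.00016873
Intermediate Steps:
o(h, C) = h*(-1 + C)
X = 0 (X = 0*(-1 + 0) = 0*(-1) = 0)
Y(v) = √5 (Y(v) = √(2 + 3) = √5)
V = -5929 + √5 (V = 77*(-77) + √5 = -5929 + √5 ≈ -5926.8)
1/V = 1/(-5929 + √5)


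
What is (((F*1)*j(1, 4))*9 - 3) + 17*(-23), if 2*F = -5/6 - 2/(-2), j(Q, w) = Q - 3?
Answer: -791/2 ≈ -395.50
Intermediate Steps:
j(Q, w) = -3 + Q
F = 1/12 (F = (-5/6 - 2/(-2))/2 = (-5*⅙ - 2*(-½))/2 = (-⅚ + 1)/2 = (½)*(⅙) = 1/12 ≈ 0.083333)
(((F*1)*j(1, 4))*9 - 3) + 17*(-23) = ((((1/12)*1)*(-3 + 1))*9 - 3) + 17*(-23) = (((1/12)*(-2))*9 - 3) - 391 = (-⅙*9 - 3) - 391 = (-3/2 - 3) - 391 = -9/2 - 391 = -791/2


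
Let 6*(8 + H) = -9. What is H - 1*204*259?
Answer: -105691/2 ≈ -52846.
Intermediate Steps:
H = -19/2 (H = -8 + (1/6)*(-9) = -8 - 3/2 = -19/2 ≈ -9.5000)
H - 1*204*259 = -19/2 - 1*204*259 = -19/2 - 204*259 = -19/2 - 52836 = -105691/2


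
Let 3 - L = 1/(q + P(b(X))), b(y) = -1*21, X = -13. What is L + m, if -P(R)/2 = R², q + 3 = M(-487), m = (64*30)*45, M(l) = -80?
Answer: 83378896/965 ≈ 86403.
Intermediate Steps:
m = 86400 (m = 1920*45 = 86400)
b(y) = -21
q = -83 (q = -3 - 80 = -83)
P(R) = -2*R²
L = 2896/965 (L = 3 - 1/(-83 - 2*(-21)²) = 3 - 1/(-83 - 2*441) = 3 - 1/(-83 - 882) = 3 - 1/(-965) = 3 - 1*(-1/965) = 3 + 1/965 = 2896/965 ≈ 3.0010)
L + m = 2896/965 + 86400 = 83378896/965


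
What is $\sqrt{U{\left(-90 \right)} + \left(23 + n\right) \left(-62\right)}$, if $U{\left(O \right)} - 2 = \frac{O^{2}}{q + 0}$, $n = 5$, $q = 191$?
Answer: $\frac{i \sqrt{61710954}}{191} \approx 41.129 i$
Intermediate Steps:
$U{\left(O \right)} = 2 + \frac{O^{2}}{191}$ ($U{\left(O \right)} = 2 + \frac{O^{2}}{191 + 0} = 2 + \frac{O^{2}}{191}$)
$\sqrt{U{\left(-90 \right)} + \left(23 + n\right) \left(-62\right)} = \sqrt{\left(2 + \frac{\left(-90\right)^{2}}{191}\right) + \left(23 + 5\right) \left(-62\right)} = \sqrt{\left(2 + \frac{1}{191} \cdot 8100\right) + 28 \left(-62\right)} = \sqrt{\left(2 + \frac{8100}{191}\right) - 1736} = \sqrt{\frac{8482}{191} - 1736} = \sqrt{- \frac{323094}{191}} = \frac{i \sqrt{61710954}}{191}$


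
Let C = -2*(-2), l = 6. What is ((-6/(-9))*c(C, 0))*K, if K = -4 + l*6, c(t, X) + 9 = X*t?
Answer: -192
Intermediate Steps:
C = 4
c(t, X) = -9 + X*t
K = 32 (K = -4 + 6*6 = -4 + 36 = 32)
((-6/(-9))*c(C, 0))*K = ((-6/(-9))*(-9 + 0*4))*32 = ((-6*(-1/9))*(-9 + 0))*32 = ((2/3)*(-9))*32 = -6*32 = -192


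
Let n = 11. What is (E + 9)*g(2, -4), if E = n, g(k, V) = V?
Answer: -80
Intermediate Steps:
E = 11
(E + 9)*g(2, -4) = (11 + 9)*(-4) = 20*(-4) = -80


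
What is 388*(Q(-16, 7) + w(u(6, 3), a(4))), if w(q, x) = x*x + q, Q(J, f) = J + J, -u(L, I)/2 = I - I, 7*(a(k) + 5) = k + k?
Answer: -325532/49 ≈ -6643.5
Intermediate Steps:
a(k) = -5 + 2*k/7 (a(k) = -5 + (k + k)/7 = -5 + (2*k)/7 = -5 + 2*k/7)
u(L, I) = 0 (u(L, I) = -2*(I - I) = -2*0 = 0)
Q(J, f) = 2*J
w(q, x) = q + x² (w(q, x) = x² + q = q + x²)
388*(Q(-16, 7) + w(u(6, 3), a(4))) = 388*(2*(-16) + (0 + (-5 + (2/7)*4)²)) = 388*(-32 + (0 + (-5 + 8/7)²)) = 388*(-32 + (0 + (-27/7)²)) = 388*(-32 + (0 + 729/49)) = 388*(-32 + 729/49) = 388*(-839/49) = -325532/49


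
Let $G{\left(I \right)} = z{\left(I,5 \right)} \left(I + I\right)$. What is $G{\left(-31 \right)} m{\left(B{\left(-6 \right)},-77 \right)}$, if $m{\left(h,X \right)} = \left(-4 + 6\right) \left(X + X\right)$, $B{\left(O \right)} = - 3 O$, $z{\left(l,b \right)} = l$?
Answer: $-591976$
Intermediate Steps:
$G{\left(I \right)} = 2 I^{2}$ ($G{\left(I \right)} = I \left(I + I\right) = I 2 I = 2 I^{2}$)
$m{\left(h,X \right)} = 4 X$ ($m{\left(h,X \right)} = 2 \cdot 2 X = 4 X$)
$G{\left(-31 \right)} m{\left(B{\left(-6 \right)},-77 \right)} = 2 \left(-31\right)^{2} \cdot 4 \left(-77\right) = 2 \cdot 961 \left(-308\right) = 1922 \left(-308\right) = -591976$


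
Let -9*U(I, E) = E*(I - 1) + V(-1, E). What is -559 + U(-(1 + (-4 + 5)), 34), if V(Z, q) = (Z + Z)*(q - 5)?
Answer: -4871/9 ≈ -541.22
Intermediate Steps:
V(Z, q) = 2*Z*(-5 + q) (V(Z, q) = (2*Z)*(-5 + q) = 2*Z*(-5 + q))
U(I, E) = -10/9 + 2*E/9 - E*(-1 + I)/9 (U(I, E) = -(E*(I - 1) + 2*(-1)*(-5 + E))/9 = -(E*(-1 + I) + (10 - 2*E))/9 = -(10 - 2*E + E*(-1 + I))/9 = -10/9 + 2*E/9 - E*(-1 + I)/9)
-559 + U(-(1 + (-4 + 5)), 34) = -559 + (-10/9 + (⅓)*34 - ⅑*34*(-(1 + (-4 + 5)))) = -559 + (-10/9 + 34/3 - ⅑*34*(-(1 + 1))) = -559 + (-10/9 + 34/3 - ⅑*34*(-1*2)) = -559 + (-10/9 + 34/3 - ⅑*34*(-2)) = -559 + (-10/9 + 34/3 + 68/9) = -559 + 160/9 = -4871/9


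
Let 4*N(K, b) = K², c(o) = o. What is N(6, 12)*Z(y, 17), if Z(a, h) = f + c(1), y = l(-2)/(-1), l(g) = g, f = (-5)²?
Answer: 234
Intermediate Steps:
f = 25
N(K, b) = K²/4
y = 2 (y = -2/(-1) = -2*(-1) = 2)
Z(a, h) = 26 (Z(a, h) = 25 + 1 = 26)
N(6, 12)*Z(y, 17) = ((¼)*6²)*26 = ((¼)*36)*26 = 9*26 = 234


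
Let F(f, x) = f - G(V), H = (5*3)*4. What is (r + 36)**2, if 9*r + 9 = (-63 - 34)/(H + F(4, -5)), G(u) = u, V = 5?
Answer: 341806144/281961 ≈ 1212.2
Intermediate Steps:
H = 60 (H = 15*4 = 60)
F(f, x) = -5 + f (F(f, x) = f - 1*5 = f - 5 = -5 + f)
r = -628/531 (r = -1 + ((-63 - 34)/(60 + (-5 + 4)))/9 = -1 + (-97/(60 - 1))/9 = -1 + (-97/59)/9 = -1 + (-97*1/59)/9 = -1 + (1/9)*(-97/59) = -1 - 97/531 = -628/531 ≈ -1.1827)
(r + 36)**2 = (-628/531 + 36)**2 = (18488/531)**2 = 341806144/281961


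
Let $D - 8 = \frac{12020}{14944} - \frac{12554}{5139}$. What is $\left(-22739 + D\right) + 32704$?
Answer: $\frac{191443199743}{19199304} \approx 9971.4$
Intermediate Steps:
$D = \frac{122135383}{19199304}$ ($D = 8 + \left(\frac{12020}{14944} - \frac{12554}{5139}\right) = 8 + \left(12020 \cdot \frac{1}{14944} - \frac{12554}{5139}\right) = 8 + \left(\frac{3005}{3736} - \frac{12554}{5139}\right) = 8 - \frac{31459049}{19199304} = \frac{122135383}{19199304} \approx 6.3615$)
$\left(-22739 + D\right) + 32704 = \left(-22739 + \frac{122135383}{19199304}\right) + 32704 = - \frac{436450838273}{19199304} + 32704 = \frac{191443199743}{19199304}$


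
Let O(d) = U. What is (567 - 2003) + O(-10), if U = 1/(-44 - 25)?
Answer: -99085/69 ≈ -1436.0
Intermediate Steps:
U = -1/69 (U = 1/(-69) = -1/69 ≈ -0.014493)
O(d) = -1/69
(567 - 2003) + O(-10) = (567 - 2003) - 1/69 = -1436 - 1/69 = -99085/69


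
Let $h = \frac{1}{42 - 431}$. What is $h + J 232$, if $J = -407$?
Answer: $- \frac{36730937}{389} \approx -94424.0$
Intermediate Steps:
$h = - \frac{1}{389}$ ($h = \frac{1}{-389} = - \frac{1}{389} \approx -0.0025707$)
$h + J 232 = - \frac{1}{389} - 94424 = - \frac{36730937}{389}$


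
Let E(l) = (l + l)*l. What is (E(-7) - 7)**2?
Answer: 8281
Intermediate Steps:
E(l) = 2*l**2 (E(l) = (2*l)*l = 2*l**2)
(E(-7) - 7)**2 = (2*(-7)**2 - 7)**2 = (2*49 - 7)**2 = (98 - 7)**2 = 91**2 = 8281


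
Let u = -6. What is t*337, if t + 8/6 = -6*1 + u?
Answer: -13480/3 ≈ -4493.3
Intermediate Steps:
t = -40/3 (t = -4/3 + (-6*1 - 6) = -4/3 + (-6 - 6) = -4/3 - 12 = -40/3 ≈ -13.333)
t*337 = -40/3*337 = -13480/3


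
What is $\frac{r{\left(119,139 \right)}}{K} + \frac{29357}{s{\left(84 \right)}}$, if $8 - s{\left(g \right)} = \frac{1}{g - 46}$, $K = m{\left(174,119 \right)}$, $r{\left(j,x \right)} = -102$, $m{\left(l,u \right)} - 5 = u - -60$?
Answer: $\frac{102616619}{27876} \approx 3681.2$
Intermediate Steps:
$m{\left(l,u \right)} = 65 + u$ ($m{\left(l,u \right)} = 5 + \left(u - -60\right) = 5 + \left(u + 60\right) = 5 + \left(60 + u\right) = 65 + u$)
$K = 184$ ($K = 65 + 119 = 184$)
$s{\left(g \right)} = 8 - \frac{1}{-46 + g}$ ($s{\left(g \right)} = 8 - \frac{1}{g - 46} = 8 - \frac{1}{-46 + g}$)
$\frac{r{\left(119,139 \right)}}{K} + \frac{29357}{s{\left(84 \right)}} = - \frac{102}{184} + \frac{29357}{\frac{1}{-46 + 84} \left(-369 + 8 \cdot 84\right)} = \left(-102\right) \frac{1}{184} + \frac{29357}{\frac{1}{38} \left(-369 + 672\right)} = - \frac{51}{92} + \frac{29357}{\frac{1}{38} \cdot 303} = - \frac{51}{92} + \frac{29357}{\frac{303}{38}} = - \frac{51}{92} + 29357 \cdot \frac{38}{303} = - \frac{51}{92} + \frac{1115566}{303} = \frac{102616619}{27876}$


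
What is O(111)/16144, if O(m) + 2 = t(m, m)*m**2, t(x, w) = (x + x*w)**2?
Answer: 952133761151/8072 ≈ 1.1796e+8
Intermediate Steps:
t(x, w) = (x + w*x)**2
O(m) = -2 + m**4*(1 + m)**2 (O(m) = -2 + (m**2*(1 + m)**2)*m**2 = -2 + m**4*(1 + m)**2)
O(111)/16144 = (-2 + 111**4*(1 + 111)**2)/16144 = (-2 + 151807041*112**2)*(1/16144) = (-2 + 151807041*12544)*(1/16144) = (-2 + 1904267522304)*(1/16144) = 1904267522302*(1/16144) = 952133761151/8072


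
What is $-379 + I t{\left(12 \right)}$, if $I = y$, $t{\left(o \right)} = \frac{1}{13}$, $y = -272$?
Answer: $- \frac{5199}{13} \approx -399.92$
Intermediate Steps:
$t{\left(o \right)} = \frac{1}{13}$
$I = -272$
$-379 + I t{\left(12 \right)} = -379 - \frac{272}{13} = - \frac{5199}{13}$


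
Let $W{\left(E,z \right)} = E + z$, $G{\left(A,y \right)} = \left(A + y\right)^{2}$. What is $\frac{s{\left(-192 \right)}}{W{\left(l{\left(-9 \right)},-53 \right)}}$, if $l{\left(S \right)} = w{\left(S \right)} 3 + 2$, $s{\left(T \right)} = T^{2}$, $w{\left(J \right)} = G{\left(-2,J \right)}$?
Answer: $\frac{1536}{13} \approx 118.15$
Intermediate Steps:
$w{\left(J \right)} = \left(-2 + J\right)^{2}$
$l{\left(S \right)} = 2 + 3 \left(-2 + S\right)^{2}$ ($l{\left(S \right)} = \left(-2 + S\right)^{2} \cdot 3 + 2 = 3 \left(-2 + S\right)^{2} + 2 = 2 + 3 \left(-2 + S\right)^{2}$)
$\frac{s{\left(-192 \right)}}{W{\left(l{\left(-9 \right)},-53 \right)}} = \frac{\left(-192\right)^{2}}{\left(2 + 3 \left(-2 - 9\right)^{2}\right) - 53} = \frac{36864}{\left(2 + 3 \left(-11\right)^{2}\right) - 53} = \frac{36864}{\left(2 + 3 \cdot 121\right) - 53} = \frac{36864}{\left(2 + 363\right) - 53} = \frac{36864}{365 - 53} = \frac{36864}{312} = 36864 \cdot \frac{1}{312} = \frac{1536}{13}$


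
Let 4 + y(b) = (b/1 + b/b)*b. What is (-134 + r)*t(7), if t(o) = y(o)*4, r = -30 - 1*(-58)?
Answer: -22048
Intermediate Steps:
y(b) = -4 + b*(1 + b) (y(b) = -4 + (b/1 + b/b)*b = -4 + (b*1 + 1)*b = -4 + (b + 1)*b = -4 + (1 + b)*b = -4 + b*(1 + b))
r = 28 (r = -30 + 58 = 28)
t(o) = -16 + 4*o + 4*o² (t(o) = (-4 + o + o²)*4 = -16 + 4*o + 4*o²)
(-134 + r)*t(7) = (-134 + 28)*(-16 + 4*7 + 4*7²) = -106*(-16 + 28 + 4*49) = -106*(-16 + 28 + 196) = -106*208 = -22048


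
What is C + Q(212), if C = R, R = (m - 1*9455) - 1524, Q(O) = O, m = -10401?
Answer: -21168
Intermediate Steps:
R = -21380 (R = (-10401 - 1*9455) - 1524 = (-10401 - 9455) - 1524 = -19856 - 1524 = -21380)
C = -21380
C + Q(212) = -21380 + 212 = -21168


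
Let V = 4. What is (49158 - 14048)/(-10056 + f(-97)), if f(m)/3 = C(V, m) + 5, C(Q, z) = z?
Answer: -17555/5166 ≈ -3.3982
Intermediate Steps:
f(m) = 15 + 3*m (f(m) = 3*(m + 5) = 3*(5 + m) = 15 + 3*m)
(49158 - 14048)/(-10056 + f(-97)) = (49158 - 14048)/(-10056 + (15 + 3*(-97))) = 35110/(-10056 + (15 - 291)) = 35110/(-10056 - 276) = 35110/(-10332) = 35110*(-1/10332) = -17555/5166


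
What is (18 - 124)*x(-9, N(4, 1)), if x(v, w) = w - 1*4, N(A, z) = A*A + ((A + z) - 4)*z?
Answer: -1378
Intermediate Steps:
N(A, z) = A² + z*(-4 + A + z) (N(A, z) = A² + (-4 + A + z)*z = A² + z*(-4 + A + z))
x(v, w) = -4 + w (x(v, w) = w - 4 = -4 + w)
(18 - 124)*x(-9, N(4, 1)) = (18 - 124)*(-4 + (4² + 1² - 4*1 + 4*1)) = -106*(-4 + (16 + 1 - 4 + 4)) = -106*(-4 + 17) = -106*13 = -1378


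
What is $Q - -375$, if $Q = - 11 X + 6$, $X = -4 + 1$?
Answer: $414$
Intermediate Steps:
$X = -3$
$Q = 39$ ($Q = \left(-11\right) \left(-3\right) + 6 = 33 + 6 = 39$)
$Q - -375 = 39 - -375 = 39 + 375 = 414$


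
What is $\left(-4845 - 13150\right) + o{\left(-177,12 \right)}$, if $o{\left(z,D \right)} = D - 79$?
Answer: $-18062$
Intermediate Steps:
$o{\left(z,D \right)} = -79 + D$ ($o{\left(z,D \right)} = D - 79 = -79 + D$)
$\left(-4845 - 13150\right) + o{\left(-177,12 \right)} = \left(-4845 - 13150\right) + \left(-79 + 12\right) = -17995 - 67 = -18062$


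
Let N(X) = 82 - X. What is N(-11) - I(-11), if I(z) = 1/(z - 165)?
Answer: 16369/176 ≈ 93.006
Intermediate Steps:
I(z) = 1/(-165 + z)
N(-11) - I(-11) = (82 - 1*(-11)) - 1/(-165 - 11) = (82 + 11) - 1/(-176) = 93 - 1*(-1/176) = 93 + 1/176 = 16369/176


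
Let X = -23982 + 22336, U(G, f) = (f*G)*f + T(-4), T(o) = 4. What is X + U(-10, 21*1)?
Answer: -6052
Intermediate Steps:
U(G, f) = 4 + G*f² (U(G, f) = (f*G)*f + 4 = (G*f)*f + 4 = G*f² + 4 = 4 + G*f²)
X = -1646
X + U(-10, 21*1) = -1646 + (4 - 10*(21*1)²) = -1646 + (4 - 10*21²) = -1646 + (4 - 10*441) = -1646 + (4 - 4410) = -1646 - 4406 = -6052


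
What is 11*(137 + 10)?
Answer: 1617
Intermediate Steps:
11*(137 + 10) = 11*147 = 1617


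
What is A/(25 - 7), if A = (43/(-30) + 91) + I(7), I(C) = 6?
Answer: 2867/540 ≈ 5.3093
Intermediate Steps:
A = 2867/30 (A = (43/(-30) + 91) + 6 = (43*(-1/30) + 91) + 6 = (-43/30 + 91) + 6 = 2687/30 + 6 = 2867/30 ≈ 95.567)
A/(25 - 7) = 2867/(30*(25 - 7)) = (2867/30)/18 = (2867/30)*(1/18) = 2867/540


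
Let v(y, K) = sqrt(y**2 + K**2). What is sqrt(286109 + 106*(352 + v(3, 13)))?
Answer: sqrt(323421 + 106*sqrt(178)) ≈ 569.94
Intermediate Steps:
v(y, K) = sqrt(K**2 + y**2)
sqrt(286109 + 106*(352 + v(3, 13))) = sqrt(286109 + 106*(352 + sqrt(13**2 + 3**2))) = sqrt(286109 + 106*(352 + sqrt(169 + 9))) = sqrt(286109 + 106*(352 + sqrt(178))) = sqrt(286109 + (37312 + 106*sqrt(178))) = sqrt(323421 + 106*sqrt(178))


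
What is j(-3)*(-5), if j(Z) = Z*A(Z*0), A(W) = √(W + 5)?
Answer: 15*√5 ≈ 33.541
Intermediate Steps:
A(W) = √(5 + W)
j(Z) = Z*√5 (j(Z) = Z*√(5 + Z*0) = Z*√(5 + 0) = Z*√5)
j(-3)*(-5) = -3*√5*(-5) = 15*√5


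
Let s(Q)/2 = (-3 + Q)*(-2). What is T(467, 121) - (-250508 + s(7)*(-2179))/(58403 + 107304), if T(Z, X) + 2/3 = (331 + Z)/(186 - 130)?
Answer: 29597969/1988484 ≈ 14.885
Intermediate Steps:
s(Q) = 12 - 4*Q (s(Q) = 2*((-3 + Q)*(-2)) = 2*(6 - 2*Q) = 12 - 4*Q)
T(Z, X) = 881/168 + Z/56 (T(Z, X) = -2/3 + (331 + Z)/(186 - 130) = -2/3 + (331 + Z)/56 = -2/3 + (331 + Z)*(1/56) = -2/3 + (331/56 + Z/56) = 881/168 + Z/56)
T(467, 121) - (-250508 + s(7)*(-2179))/(58403 + 107304) = (881/168 + (1/56)*467) - (-250508 + (12 - 4*7)*(-2179))/(58403 + 107304) = (881/168 + 467/56) - (-250508 + (12 - 28)*(-2179))/165707 = 163/12 - (-250508 - 16*(-2179))/165707 = 163/12 - (-250508 + 34864)/165707 = 163/12 - (-215644)/165707 = 163/12 - 1*(-215644/165707) = 163/12 + 215644/165707 = 29597969/1988484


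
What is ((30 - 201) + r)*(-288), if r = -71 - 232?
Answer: 136512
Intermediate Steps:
r = -303
((30 - 201) + r)*(-288) = ((30 - 201) - 303)*(-288) = (-171 - 303)*(-288) = -474*(-288) = 136512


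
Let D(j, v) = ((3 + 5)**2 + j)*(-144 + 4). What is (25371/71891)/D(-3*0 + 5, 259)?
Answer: -8457/231489020 ≈ -3.6533e-5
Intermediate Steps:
D(j, v) = -8960 - 140*j (D(j, v) = (8**2 + j)*(-140) = (64 + j)*(-140) = -8960 - 140*j)
(25371/71891)/D(-3*0 + 5, 259) = (25371/71891)/(-8960 - 140*(-3*0 + 5)) = (25371*(1/71891))/(-8960 - 140*(0 + 5)) = 25371/(71891*(-8960 - 140*5)) = 25371/(71891*(-8960 - 700)) = (25371/71891)/(-9660) = (25371/71891)*(-1/9660) = -8457/231489020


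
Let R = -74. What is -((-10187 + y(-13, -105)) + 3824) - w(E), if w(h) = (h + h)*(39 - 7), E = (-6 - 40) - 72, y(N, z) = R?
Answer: 13989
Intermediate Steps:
y(N, z) = -74
E = -118 (E = -46 - 72 = -118)
w(h) = 64*h (w(h) = (2*h)*32 = 64*h)
-((-10187 + y(-13, -105)) + 3824) - w(E) = -((-10187 - 74) + 3824) - 64*(-118) = -(-10261 + 3824) - 1*(-7552) = -1*(-6437) + 7552 = 6437 + 7552 = 13989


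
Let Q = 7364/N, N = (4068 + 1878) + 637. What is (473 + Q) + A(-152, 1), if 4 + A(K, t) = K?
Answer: 2094175/6583 ≈ 318.12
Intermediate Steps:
A(K, t) = -4 + K
N = 6583 (N = 5946 + 637 = 6583)
Q = 7364/6583 ≈ 1.1186
(473 + Q) + A(-152, 1) = (473 + 7364/6583) + (-4 - 152) = 3121123/6583 - 156 = 2094175/6583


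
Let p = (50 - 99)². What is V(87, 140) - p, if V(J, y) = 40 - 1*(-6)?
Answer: -2355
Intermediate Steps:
p = 2401 (p = (-49)² = 2401)
V(J, y) = 46 (V(J, y) = 40 + 6 = 46)
V(87, 140) - p = 46 - 1*2401 = 46 - 2401 = -2355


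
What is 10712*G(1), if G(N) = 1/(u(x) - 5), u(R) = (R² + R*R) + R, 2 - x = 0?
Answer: 10712/5 ≈ 2142.4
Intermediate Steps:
x = 2 (x = 2 - 1*0 = 2 + 0 = 2)
u(R) = R + 2*R² (u(R) = (R² + R²) + R = 2*R² + R = R + 2*R²)
G(N) = ⅕ (G(N) = 1/(2*(1 + 2*2) - 5) = 1/(2*(1 + 4) - 5) = 1/(2*5 - 5) = 1/(10 - 5) = 1/5 = ⅕)
10712*G(1) = 10712*(⅕) = 10712/5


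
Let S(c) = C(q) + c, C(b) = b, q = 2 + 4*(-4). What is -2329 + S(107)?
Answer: -2236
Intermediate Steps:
q = -14 (q = 2 - 16 = -14)
S(c) = -14 + c
-2329 + S(107) = -2329 + (-14 + 107) = -2329 + 93 = -2236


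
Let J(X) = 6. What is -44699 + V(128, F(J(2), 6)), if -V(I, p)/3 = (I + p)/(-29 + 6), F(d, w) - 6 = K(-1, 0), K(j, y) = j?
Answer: -1027678/23 ≈ -44682.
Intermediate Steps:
F(d, w) = 5 (F(d, w) = 6 - 1 = 5)
V(I, p) = 3*I/23 + 3*p/23 (V(I, p) = -3*(I + p)/(-29 + 6) = -3*(I + p)/(-23) = -3*(I + p)*(-1)/23 = -3*(-I/23 - p/23) = 3*I/23 + 3*p/23)
-44699 + V(128, F(J(2), 6)) = -44699 + ((3/23)*128 + (3/23)*5) = -44699 + (384/23 + 15/23) = -44699 + 399/23 = -1027678/23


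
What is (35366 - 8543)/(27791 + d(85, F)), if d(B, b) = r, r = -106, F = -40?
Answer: 26823/27685 ≈ 0.96886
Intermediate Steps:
d(B, b) = -106
(35366 - 8543)/(27791 + d(85, F)) = (35366 - 8543)/(27791 - 106) = 26823/27685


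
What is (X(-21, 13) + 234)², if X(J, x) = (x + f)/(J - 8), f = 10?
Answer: 45738169/841 ≈ 54385.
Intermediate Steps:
X(J, x) = (10 + x)/(-8 + J) (X(J, x) = (x + 10)/(J - 8) = (10 + x)/(-8 + J))
(X(-21, 13) + 234)² = ((10 + 13)/(-8 - 21) + 234)² = (23/(-29) + 234)² = (-1/29*23 + 234)² = (-23/29 + 234)² = (6763/29)² = 45738169/841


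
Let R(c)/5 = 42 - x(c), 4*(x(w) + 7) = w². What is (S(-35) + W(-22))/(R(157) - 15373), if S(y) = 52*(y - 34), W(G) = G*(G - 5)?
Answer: 11976/183757 ≈ 0.065173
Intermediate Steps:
x(w) = -7 + w²/4
W(G) = G*(-5 + G)
S(y) = -1768 + 52*y (S(y) = 52*(-34 + y) = -1768 + 52*y)
R(c) = 245 - 5*c²/4 (R(c) = 5*(42 - (-7 + c²/4)) = 5*(42 + (7 - c²/4)) = 5*(49 - c²/4) = 245 - 5*c²/4)
(S(-35) + W(-22))/(R(157) - 15373) = ((-1768 + 52*(-35)) - 22*(-5 - 22))/((245 - 5/4*157²) - 15373) = ((-1768 - 1820) - 22*(-27))/((245 - 5/4*24649) - 15373) = (-3588 + 594)/((245 - 123245/4) - 15373) = -2994/(-122265/4 - 15373) = -2994/(-183757/4) = -2994*(-4/183757) = 11976/183757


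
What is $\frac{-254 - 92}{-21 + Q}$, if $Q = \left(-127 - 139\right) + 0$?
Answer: $\frac{346}{287} \approx 1.2056$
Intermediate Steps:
$Q = -266$ ($Q = -266 + 0 = -266$)
$\frac{-254 - 92}{-21 + Q} = \frac{-254 - 92}{-21 - 266} = - \frac{346}{-287} = \left(-346\right) \left(- \frac{1}{287}\right) = \frac{346}{287}$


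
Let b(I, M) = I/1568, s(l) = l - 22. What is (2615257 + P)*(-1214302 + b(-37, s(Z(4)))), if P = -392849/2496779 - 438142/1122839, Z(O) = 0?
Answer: -3489993834181720087319212581/1098964487547752 ≈ -3.1757e+12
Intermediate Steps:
s(l) = -22 + l
b(I, M) = I/1568 (b(I, M) = I*(1/1568) = I/1568)
P = -1535049922929/2803480835581 (P = -392849*1/2496779 - 438142*1/1122839 = -392849/2496779 - 438142/1122839 = -1535049922929/2803480835581 ≈ -0.54755)
(2615257 + P)*(-1214302 + b(-37, s(Z(4)))) = (2615257 - 1535049922929/2803480835581)*(-1214302 + (1/1568)*(-37)) = 7331821344569136388*(-1214302 - 37/1568)/2803480835581 = (7331821344569136388/2803480835581)*(-1904025573/1568) = -3489993834181720087319212581/1098964487547752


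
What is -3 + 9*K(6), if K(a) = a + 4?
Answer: 87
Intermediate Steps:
K(a) = 4 + a
-3 + 9*K(6) = -3 + 9*(4 + 6) = -3 + 9*10 = -3 + 90 = 87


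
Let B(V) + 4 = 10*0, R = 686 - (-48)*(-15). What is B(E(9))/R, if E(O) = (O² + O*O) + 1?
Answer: 2/17 ≈ 0.11765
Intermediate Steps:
E(O) = 1 + 2*O² (E(O) = (O² + O²) + 1 = 2*O² + 1 = 1 + 2*O²)
R = -34 (R = 686 - 1*720 = 686 - 720 = -34)
B(V) = -4 (B(V) = -4 + 10*0 = -4 + 0 = -4)
B(E(9))/R = -4/(-34) = -4*(-1/34) = 2/17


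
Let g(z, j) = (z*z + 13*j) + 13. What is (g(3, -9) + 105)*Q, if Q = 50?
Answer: 500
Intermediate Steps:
g(z, j) = 13 + z² + 13*j (g(z, j) = (z² + 13*j) + 13 = 13 + z² + 13*j)
(g(3, -9) + 105)*Q = ((13 + 3² + 13*(-9)) + 105)*50 = ((13 + 9 - 117) + 105)*50 = (-95 + 105)*50 = 10*50 = 500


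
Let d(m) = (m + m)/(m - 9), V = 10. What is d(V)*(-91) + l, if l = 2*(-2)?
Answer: -1824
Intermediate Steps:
l = -4
d(m) = 2*m/(-9 + m) (d(m) = (2*m)/(-9 + m) = 2*m/(-9 + m))
d(V)*(-91) + l = (2*10/(-9 + 10))*(-91) - 4 = (2*10/1)*(-91) - 4 = (2*10*1)*(-91) - 4 = 20*(-91) - 4 = -1820 - 4 = -1824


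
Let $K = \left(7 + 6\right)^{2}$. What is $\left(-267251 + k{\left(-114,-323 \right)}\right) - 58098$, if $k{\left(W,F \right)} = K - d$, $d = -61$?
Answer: $-325119$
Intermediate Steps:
$K = 169$ ($K = 13^{2} = 169$)
$k{\left(W,F \right)} = 230$ ($k{\left(W,F \right)} = 169 - -61 = 169 + 61 = 230$)
$\left(-267251 + k{\left(-114,-323 \right)}\right) - 58098 = \left(-267251 + 230\right) - 58098 = -267021 - 58098 = -325119$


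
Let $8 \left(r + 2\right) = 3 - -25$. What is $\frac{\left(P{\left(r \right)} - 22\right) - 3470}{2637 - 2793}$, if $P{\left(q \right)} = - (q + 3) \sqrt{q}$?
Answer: $\frac{291}{13} + \frac{3 \sqrt{6}}{208} \approx 22.42$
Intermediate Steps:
$r = \frac{3}{2}$ ($r = -2 + \frac{3 - -25}{8} = -2 + \frac{3 + 25}{8} = -2 + \frac{1}{8} \cdot 28 = -2 + \frac{7}{2} = \frac{3}{2} \approx 1.5$)
$P{\left(q \right)} = \sqrt{q} \left(-3 - q\right)$ ($P{\left(q \right)} = - (3 + q) \sqrt{q} = \left(-3 - q\right) \sqrt{q} = \sqrt{q} \left(-3 - q\right)$)
$\frac{\left(P{\left(r \right)} - 22\right) - 3470}{2637 - 2793} = \frac{\left(\sqrt{\frac{3}{2}} \left(-3 - \frac{3}{2}\right) - 22\right) - 3470}{2637 - 2793} = \frac{\left(\frac{\sqrt{6}}{2} \left(-3 - \frac{3}{2}\right) - 22\right) - 3470}{-156} = \left(\left(\frac{\sqrt{6}}{2} \left(- \frac{9}{2}\right) - 22\right) - 3470\right) \left(- \frac{1}{156}\right) = \left(\left(- \frac{9 \sqrt{6}}{4} - 22\right) - 3470\right) \left(- \frac{1}{156}\right) = \left(\left(-22 - \frac{9 \sqrt{6}}{4}\right) - 3470\right) \left(- \frac{1}{156}\right) = \left(-3492 - \frac{9 \sqrt{6}}{4}\right) \left(- \frac{1}{156}\right) = \frac{291}{13} + \frac{3 \sqrt{6}}{208}$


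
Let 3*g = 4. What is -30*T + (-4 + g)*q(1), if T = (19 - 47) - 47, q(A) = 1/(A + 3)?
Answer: 6748/3 ≈ 2249.3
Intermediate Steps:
g = 4/3 (g = (1/3)*4 = 4/3 ≈ 1.3333)
q(A) = 1/(3 + A)
T = -75 (T = -28 - 47 = -75)
-30*T + (-4 + g)*q(1) = -30*(-75) + (-4 + 4/3)/(3 + 1) = 2250 - 8/3/4 = 2250 - 8/3*1/4 = 2250 - 2/3 = 6748/3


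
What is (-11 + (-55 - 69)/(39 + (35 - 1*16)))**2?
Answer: 145161/841 ≈ 172.61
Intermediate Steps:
(-11 + (-55 - 69)/(39 + (35 - 1*16)))**2 = (-11 - 124/(39 + (35 - 16)))**2 = (-11 - 124/(39 + 19))**2 = (-11 - 124/58)**2 = (-11 - 124*1/58)**2 = (-11 - 62/29)**2 = (-381/29)**2 = 145161/841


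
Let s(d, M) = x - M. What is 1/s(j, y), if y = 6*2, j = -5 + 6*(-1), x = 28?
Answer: 1/16 ≈ 0.062500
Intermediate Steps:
j = -11 (j = -5 - 6 = -11)
y = 12
s(d, M) = 28 - M
1/s(j, y) = 1/(28 - 1*12) = 1/(28 - 12) = 1/16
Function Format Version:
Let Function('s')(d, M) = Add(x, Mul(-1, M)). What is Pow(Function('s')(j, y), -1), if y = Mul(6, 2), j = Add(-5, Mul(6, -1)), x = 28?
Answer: Rational(1, 16) ≈ 0.062500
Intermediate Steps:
j = -11 (j = Add(-5, -6) = -11)
y = 12
Function('s')(d, M) = Add(28, Mul(-1, M))
Pow(Function('s')(j, y), -1) = Pow(Add(28, Mul(-1, 12)), -1) = Pow(Add(28, -12), -1) = Pow(16, -1) = Rational(1, 16)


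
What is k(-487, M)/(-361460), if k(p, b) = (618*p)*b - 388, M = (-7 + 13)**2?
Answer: 2708791/90365 ≈ 29.976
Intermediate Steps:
M = 36 (M = 6**2 = 36)
k(p, b) = -388 + 618*b*p (k(p, b) = 618*b*p - 388 = -388 + 618*b*p)
k(-487, M)/(-361460) = (-388 + 618*36*(-487))/(-361460) = (-388 - 10834776)*(-1/361460) = -10835164*(-1/361460) = 2708791/90365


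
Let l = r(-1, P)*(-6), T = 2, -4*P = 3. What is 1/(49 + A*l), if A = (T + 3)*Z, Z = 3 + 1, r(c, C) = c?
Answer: 1/169 ≈ 0.0059172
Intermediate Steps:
P = -¾ (P = -¼*3 = -¾ ≈ -0.75000)
Z = 4
l = 6 (l = -1*(-6) = 6)
A = 20 (A = (2 + 3)*4 = 5*4 = 20)
1/(49 + A*l) = 1/(49 + 20*6) = 1/(49 + 120) = 1/169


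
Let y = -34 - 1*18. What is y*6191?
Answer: -321932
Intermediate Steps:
y = -52 (y = -34 - 18 = -52)
y*6191 = -52*6191 = -321932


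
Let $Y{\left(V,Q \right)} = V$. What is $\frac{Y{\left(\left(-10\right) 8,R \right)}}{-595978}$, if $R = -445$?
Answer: $\frac{40}{297989} \approx 0.00013423$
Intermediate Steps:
$\frac{Y{\left(\left(-10\right) 8,R \right)}}{-595978} = \frac{\left(-10\right) 8}{-595978} = \left(-80\right) \left(- \frac{1}{595978}\right) = \frac{40}{297989}$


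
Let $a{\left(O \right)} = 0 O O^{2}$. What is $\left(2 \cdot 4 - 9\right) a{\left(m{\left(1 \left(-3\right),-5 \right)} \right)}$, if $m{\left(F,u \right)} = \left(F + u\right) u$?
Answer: $0$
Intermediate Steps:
$m{\left(F,u \right)} = u \left(F + u\right)$
$a{\left(O \right)} = 0$ ($a{\left(O \right)} = 0 O^{2} = 0$)
$\left(2 \cdot 4 - 9\right) a{\left(m{\left(1 \left(-3\right),-5 \right)} \right)} = \left(2 \cdot 4 - 9\right) 0 = \left(8 - 9\right) 0 = \left(-1\right) 0 = 0$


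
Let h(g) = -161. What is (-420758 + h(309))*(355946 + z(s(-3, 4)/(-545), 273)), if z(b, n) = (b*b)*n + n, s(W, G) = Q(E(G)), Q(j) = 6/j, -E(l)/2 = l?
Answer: -712571745452574383/4752400 ≈ -1.4994e+11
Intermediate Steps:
E(l) = -2*l
s(W, G) = -3/G (s(W, G) = 6/((-2*G)) = 6*(-1/(2*G)) = -3/G)
z(b, n) = n + n*b² (z(b, n) = b²*n + n = n*b² + n = n + n*b²)
(-420758 + h(309))*(355946 + z(s(-3, 4)/(-545), 273)) = (-420758 - 161)*(355946 + 273*(1 + (-3/4/(-545))²)) = -420919*(355946 + 273*(1 + (-3*¼*(-1/545))²)) = -420919*(355946 + 273*(1 + (-¾*(-1/545))²)) = -420919*(355946 + 273*(1 + (3/2180)²)) = -420919*(355946 + 273*(1 + 9/4752400)) = -420919*(355946 + 273*(4752409/4752400)) = -420919*(355946 + 1297407657/4752400) = -420919*1692895178057/4752400 = -712571745452574383/4752400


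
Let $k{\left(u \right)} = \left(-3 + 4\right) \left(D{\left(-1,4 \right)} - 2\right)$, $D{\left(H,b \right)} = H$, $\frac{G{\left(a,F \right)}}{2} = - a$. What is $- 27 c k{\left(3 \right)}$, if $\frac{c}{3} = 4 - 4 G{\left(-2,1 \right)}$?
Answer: $-2916$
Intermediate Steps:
$G{\left(a,F \right)} = - 2 a$ ($G{\left(a,F \right)} = 2 \left(- a\right) = - 2 a$)
$c = -36$ ($c = 3 \left(4 - 4 \left(\left(-2\right) \left(-2\right)\right)\right) = 3 \left(4 - 16\right) = 3 \left(-12\right) = -36$)
$k{\left(u \right)} = -3$ ($k{\left(u \right)} = \left(-3 + 4\right) \left(-1 - 2\right) = 1 \left(-3\right) = -3$)
$- 27 c k{\left(3 \right)} = \left(-27\right) \left(-36\right) \left(-3\right) = 972 \left(-3\right) = -2916$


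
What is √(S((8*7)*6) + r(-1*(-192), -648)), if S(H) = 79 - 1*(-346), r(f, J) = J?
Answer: I*√223 ≈ 14.933*I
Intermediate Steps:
S(H) = 425 (S(H) = 79 + 346 = 425)
√(S((8*7)*6) + r(-1*(-192), -648)) = √(425 - 648) = √(-223) = I*√223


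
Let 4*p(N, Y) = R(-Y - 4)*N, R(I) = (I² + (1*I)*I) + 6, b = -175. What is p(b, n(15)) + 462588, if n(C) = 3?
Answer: 458038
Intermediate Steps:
R(I) = 6 + 2*I² (R(I) = (I² + I*I) + 6 = (I² + I²) + 6 = 2*I² + 6 = 6 + 2*I²)
p(N, Y) = N*(6 + 2*(-4 - Y)²)/4 (p(N, Y) = ((6 + 2*(-Y - 4)²)*N)/4 = ((6 + 2*(-4 - Y)²)*N)/4 = (N*(6 + 2*(-4 - Y)²))/4 = N*(6 + 2*(-4 - Y)²)/4)
p(b, n(15)) + 462588 = (½)*(-175)*(3 + (4 + 3)²) + 462588 = (½)*(-175)*(3 + 7²) + 462588 = (½)*(-175)*(3 + 49) + 462588 = (½)*(-175)*52 + 462588 = -4550 + 462588 = 458038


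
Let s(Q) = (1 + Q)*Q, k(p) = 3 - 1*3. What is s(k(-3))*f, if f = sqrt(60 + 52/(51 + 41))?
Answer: 0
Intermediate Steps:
k(p) = 0 (k(p) = 3 - 3 = 0)
f = sqrt(32039)/23 (f = sqrt(60 + 52/92) = sqrt(60 + 52*(1/92)) = sqrt(60 + 13/23) = sqrt(1393/23) = sqrt(32039)/23 ≈ 7.7824)
s(Q) = Q*(1 + Q)
s(k(-3))*f = (0*(1 + 0))*(sqrt(32039)/23) = (0*1)*(sqrt(32039)/23) = 0*(sqrt(32039)/23) = 0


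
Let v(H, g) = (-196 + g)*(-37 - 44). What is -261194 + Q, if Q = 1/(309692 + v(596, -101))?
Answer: -87173236305/333749 ≈ -2.6119e+5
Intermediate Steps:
v(H, g) = 15876 - 81*g (v(H, g) = (-196 + g)*(-81) = 15876 - 81*g)
Q = 1/333749 (Q = 1/(309692 + (15876 - 81*(-101))) = 1/(309692 + (15876 + 8181)) = 1/(309692 + 24057) = 1/333749 ≈ 2.9963e-6)
-261194 + Q = -261194 + 1/333749 = -87173236305/333749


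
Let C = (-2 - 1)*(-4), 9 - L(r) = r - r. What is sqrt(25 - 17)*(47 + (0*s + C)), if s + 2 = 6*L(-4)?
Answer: 118*sqrt(2) ≈ 166.88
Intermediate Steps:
L(r) = 9 (L(r) = 9 - (r - r) = 9 - 1*0 = 9 + 0 = 9)
C = 12 (C = -3*(-4) = 12)
s = 52 (s = -2 + 6*9 = -2 + 54 = 52)
sqrt(25 - 17)*(47 + (0*s + C)) = sqrt(25 - 17)*(47 + (0*52 + 12)) = sqrt(8)*(47 + (0 + 12)) = (2*sqrt(2))*(47 + 12) = (2*sqrt(2))*59 = 118*sqrt(2)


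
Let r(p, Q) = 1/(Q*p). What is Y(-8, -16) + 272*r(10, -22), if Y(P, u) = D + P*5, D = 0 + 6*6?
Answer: -288/55 ≈ -5.2364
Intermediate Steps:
r(p, Q) = 1/(Q*p)
D = 36 (D = 0 + 36 = 36)
Y(P, u) = 36 + 5*P (Y(P, u) = 36 + P*5 = 36 + 5*P)
Y(-8, -16) + 272*r(10, -22) = (36 + 5*(-8)) + 272*(1/(-22*10)) = (36 - 40) + 272*(-1/22*⅒) = -4 + 272*(-1/220) = -4 - 68/55 = -288/55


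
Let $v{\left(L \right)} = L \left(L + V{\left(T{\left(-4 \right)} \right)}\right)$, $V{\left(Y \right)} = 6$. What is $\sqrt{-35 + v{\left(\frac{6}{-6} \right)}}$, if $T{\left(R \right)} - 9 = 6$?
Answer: $2 i \sqrt{10} \approx 6.3246 i$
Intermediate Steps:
$T{\left(R \right)} = 15$ ($T{\left(R \right)} = 9 + 6 = 15$)
$v{\left(L \right)} = L \left(6 + L\right)$ ($v{\left(L \right)} = L \left(L + 6\right) = L \left(6 + L\right)$)
$\sqrt{-35 + v{\left(\frac{6}{-6} \right)}} = \sqrt{-35 + \frac{6}{-6} \left(6 + \frac{6}{-6}\right)} = \sqrt{-35 + 6 \left(- \frac{1}{6}\right) \left(6 + 6 \left(- \frac{1}{6}\right)\right)} = \sqrt{-35 - \left(6 - 1\right)} = \sqrt{-35 - 5} = \sqrt{-40} = 2 i \sqrt{10}$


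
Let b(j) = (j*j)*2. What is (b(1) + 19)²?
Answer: 441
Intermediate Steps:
b(j) = 2*j² (b(j) = j²*2 = 2*j²)
(b(1) + 19)² = (2*1² + 19)² = (2*1 + 19)² = (2 + 19)² = 21² = 441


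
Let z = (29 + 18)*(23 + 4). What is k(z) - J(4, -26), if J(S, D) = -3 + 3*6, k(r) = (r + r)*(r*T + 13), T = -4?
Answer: -12849909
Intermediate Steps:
z = 1269 (z = 47*27 = 1269)
k(r) = 2*r*(13 - 4*r) (k(r) = (r + r)*(r*(-4) + 13) = (2*r)*(-4*r + 13) = (2*r)*(13 - 4*r) = 2*r*(13 - 4*r))
J(S, D) = 15 (J(S, D) = -3 + 18 = 15)
k(z) - J(4, -26) = 2*1269*(13 - 4*1269) - 1*15 = 2*1269*(13 - 5076) - 15 = 2*1269*(-5063) - 15 = -12849894 - 15 = -12849909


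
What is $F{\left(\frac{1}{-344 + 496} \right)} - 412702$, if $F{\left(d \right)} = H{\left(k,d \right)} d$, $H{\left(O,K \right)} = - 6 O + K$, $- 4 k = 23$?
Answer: $- \frac{9535061763}{23104} \approx -4.127 \cdot 10^{5}$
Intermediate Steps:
$k = - \frac{23}{4}$ ($k = \left(- \frac{1}{4}\right) 23 = - \frac{23}{4} \approx -5.75$)
$H{\left(O,K \right)} = K - 6 O$
$F{\left(d \right)} = d \left(\frac{69}{2} + d\right)$ ($F{\left(d \right)} = \left(d - - \frac{69}{2}\right) d = \left(d + \frac{69}{2}\right) d = \left(\frac{69}{2} + d\right) d = d \left(\frac{69}{2} + d\right)$)
$F{\left(\frac{1}{-344 + 496} \right)} - 412702 = \frac{69 + \frac{2}{-344 + 496}}{2 \left(-344 + 496\right)} - 412702 = \frac{69 + \frac{2}{152}}{2 \cdot 152} - 412702 = \frac{1}{2} \cdot \frac{1}{152} \left(69 + 2 \cdot \frac{1}{152}\right) - 412702 = \frac{1}{2} \cdot \frac{1}{152} \left(69 + \frac{1}{76}\right) - 412702 = \frac{1}{2} \cdot \frac{1}{152} \cdot \frac{5245}{76} - 412702 = \frac{5245}{23104} - 412702 = - \frac{9535061763}{23104}$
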